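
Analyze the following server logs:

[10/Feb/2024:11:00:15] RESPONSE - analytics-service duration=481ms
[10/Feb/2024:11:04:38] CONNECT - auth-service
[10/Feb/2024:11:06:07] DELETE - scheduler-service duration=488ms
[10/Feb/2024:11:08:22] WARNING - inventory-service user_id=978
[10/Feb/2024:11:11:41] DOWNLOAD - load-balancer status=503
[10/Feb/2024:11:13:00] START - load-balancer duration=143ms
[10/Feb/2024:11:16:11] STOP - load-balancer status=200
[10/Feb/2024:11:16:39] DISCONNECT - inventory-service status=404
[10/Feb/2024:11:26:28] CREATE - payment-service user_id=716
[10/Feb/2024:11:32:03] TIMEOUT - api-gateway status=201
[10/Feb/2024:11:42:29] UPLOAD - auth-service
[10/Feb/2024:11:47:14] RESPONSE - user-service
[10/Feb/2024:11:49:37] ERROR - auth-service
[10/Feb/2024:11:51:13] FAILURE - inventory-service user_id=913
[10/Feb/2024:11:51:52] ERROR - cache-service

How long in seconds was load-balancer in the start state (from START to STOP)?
191

To calculate state duration:

1. Find START event for load-balancer: 10/Feb/2024:11:13:00
2. Find STOP event for load-balancer: 10/Feb/2024:11:16:11
3. Calculate duration: 10/Feb/2024:11:16:11 - 10/Feb/2024:11:13:00 = 191 seconds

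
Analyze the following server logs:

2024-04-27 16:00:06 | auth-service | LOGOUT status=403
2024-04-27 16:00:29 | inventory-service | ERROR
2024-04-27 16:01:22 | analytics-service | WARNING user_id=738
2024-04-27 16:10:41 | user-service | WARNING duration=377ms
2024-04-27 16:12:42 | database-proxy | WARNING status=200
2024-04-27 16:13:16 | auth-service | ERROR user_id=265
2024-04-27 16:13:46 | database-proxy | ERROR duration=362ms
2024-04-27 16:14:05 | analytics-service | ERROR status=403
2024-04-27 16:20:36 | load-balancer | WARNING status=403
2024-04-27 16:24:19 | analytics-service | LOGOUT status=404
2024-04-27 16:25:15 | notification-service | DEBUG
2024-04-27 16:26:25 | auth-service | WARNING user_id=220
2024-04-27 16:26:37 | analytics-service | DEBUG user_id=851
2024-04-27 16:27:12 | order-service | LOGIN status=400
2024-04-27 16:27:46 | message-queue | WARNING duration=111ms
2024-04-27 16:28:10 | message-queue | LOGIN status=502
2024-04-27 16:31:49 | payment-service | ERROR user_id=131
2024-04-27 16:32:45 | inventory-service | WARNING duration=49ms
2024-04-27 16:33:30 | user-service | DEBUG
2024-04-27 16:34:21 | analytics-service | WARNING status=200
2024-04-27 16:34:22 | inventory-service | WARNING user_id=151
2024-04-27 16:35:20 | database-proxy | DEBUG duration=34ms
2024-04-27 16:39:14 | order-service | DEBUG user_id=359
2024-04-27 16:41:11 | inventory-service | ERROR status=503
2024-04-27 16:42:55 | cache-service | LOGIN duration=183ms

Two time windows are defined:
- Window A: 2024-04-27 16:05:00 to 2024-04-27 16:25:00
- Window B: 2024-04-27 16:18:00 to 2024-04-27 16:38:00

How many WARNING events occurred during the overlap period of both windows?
1

To find overlap events:

1. Window A: 2024-04-27 16:05:00 to 2024-04-27 16:25:00
2. Window B: 2024-04-27 16:18:00 to 2024-04-27 16:38:00
3. Overlap period: 2024-04-27 16:18:00 to 2024-04-27 16:25:00
4. Count WARNING events in overlap: 1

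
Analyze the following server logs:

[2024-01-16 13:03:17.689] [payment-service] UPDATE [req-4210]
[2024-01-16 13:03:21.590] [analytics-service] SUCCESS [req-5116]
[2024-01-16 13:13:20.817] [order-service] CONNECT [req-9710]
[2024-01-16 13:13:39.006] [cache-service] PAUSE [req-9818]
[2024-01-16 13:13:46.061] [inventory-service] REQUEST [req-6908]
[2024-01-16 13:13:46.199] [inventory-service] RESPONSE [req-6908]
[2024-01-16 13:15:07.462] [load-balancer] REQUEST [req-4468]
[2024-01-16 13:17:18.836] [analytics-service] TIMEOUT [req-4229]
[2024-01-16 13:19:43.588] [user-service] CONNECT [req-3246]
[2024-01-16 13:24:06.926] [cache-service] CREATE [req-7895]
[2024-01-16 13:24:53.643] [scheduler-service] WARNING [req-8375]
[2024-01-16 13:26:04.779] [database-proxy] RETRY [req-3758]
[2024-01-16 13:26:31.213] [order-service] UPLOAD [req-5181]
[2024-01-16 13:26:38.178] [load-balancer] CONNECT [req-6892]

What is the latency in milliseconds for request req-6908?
138

To calculate latency:

1. Find REQUEST with id req-6908: 2024-01-16 13:13:46.061
2. Find RESPONSE with id req-6908: 2024-01-16 13:13:46.199
3. Latency: 2024-01-16 13:13:46.199 - 2024-01-16 13:13:46.061 = 138ms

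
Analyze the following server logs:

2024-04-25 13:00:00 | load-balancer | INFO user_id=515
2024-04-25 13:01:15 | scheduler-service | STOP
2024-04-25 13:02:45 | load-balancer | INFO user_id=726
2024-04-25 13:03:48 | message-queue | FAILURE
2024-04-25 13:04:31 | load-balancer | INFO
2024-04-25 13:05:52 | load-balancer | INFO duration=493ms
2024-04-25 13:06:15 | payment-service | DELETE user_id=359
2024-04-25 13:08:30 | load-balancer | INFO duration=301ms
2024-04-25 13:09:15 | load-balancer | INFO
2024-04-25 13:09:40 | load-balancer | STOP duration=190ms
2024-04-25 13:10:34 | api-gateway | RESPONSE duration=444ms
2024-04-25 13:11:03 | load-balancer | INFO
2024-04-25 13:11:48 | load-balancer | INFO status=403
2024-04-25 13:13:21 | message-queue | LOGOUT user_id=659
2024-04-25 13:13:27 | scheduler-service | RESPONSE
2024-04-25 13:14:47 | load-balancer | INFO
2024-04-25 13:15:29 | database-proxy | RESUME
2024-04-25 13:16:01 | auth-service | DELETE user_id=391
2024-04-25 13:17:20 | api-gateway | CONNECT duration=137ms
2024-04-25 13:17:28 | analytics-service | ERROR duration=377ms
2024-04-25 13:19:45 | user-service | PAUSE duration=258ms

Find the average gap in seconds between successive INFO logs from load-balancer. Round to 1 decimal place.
110.9

To calculate average interval:

1. Find all INFO events for load-balancer in order
2. Calculate time gaps between consecutive events
3. Compute mean of gaps: 887 / 8 = 110.9 seconds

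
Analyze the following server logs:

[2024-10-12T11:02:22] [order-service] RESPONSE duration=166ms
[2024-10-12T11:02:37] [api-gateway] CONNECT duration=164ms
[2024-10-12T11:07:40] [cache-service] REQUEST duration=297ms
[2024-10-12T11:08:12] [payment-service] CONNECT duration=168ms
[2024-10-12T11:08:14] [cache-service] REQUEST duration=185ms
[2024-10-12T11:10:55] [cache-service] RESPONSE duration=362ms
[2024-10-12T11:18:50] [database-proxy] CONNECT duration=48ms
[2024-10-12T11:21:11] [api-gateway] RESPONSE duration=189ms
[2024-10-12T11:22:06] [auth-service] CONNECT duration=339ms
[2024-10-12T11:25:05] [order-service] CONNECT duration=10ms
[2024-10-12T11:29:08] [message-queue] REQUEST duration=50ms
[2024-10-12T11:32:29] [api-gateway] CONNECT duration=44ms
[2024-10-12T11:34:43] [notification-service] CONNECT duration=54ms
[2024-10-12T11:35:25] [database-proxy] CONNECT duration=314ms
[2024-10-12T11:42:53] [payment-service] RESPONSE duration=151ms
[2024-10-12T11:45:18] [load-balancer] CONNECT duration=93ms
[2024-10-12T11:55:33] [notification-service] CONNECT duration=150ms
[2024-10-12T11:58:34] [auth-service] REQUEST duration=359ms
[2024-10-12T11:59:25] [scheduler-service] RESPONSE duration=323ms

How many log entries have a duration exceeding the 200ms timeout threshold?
6

To count timeouts:

1. Threshold: 200ms
2. Extract duration from each log entry
3. Count entries where duration > 200
4. Timeout count: 6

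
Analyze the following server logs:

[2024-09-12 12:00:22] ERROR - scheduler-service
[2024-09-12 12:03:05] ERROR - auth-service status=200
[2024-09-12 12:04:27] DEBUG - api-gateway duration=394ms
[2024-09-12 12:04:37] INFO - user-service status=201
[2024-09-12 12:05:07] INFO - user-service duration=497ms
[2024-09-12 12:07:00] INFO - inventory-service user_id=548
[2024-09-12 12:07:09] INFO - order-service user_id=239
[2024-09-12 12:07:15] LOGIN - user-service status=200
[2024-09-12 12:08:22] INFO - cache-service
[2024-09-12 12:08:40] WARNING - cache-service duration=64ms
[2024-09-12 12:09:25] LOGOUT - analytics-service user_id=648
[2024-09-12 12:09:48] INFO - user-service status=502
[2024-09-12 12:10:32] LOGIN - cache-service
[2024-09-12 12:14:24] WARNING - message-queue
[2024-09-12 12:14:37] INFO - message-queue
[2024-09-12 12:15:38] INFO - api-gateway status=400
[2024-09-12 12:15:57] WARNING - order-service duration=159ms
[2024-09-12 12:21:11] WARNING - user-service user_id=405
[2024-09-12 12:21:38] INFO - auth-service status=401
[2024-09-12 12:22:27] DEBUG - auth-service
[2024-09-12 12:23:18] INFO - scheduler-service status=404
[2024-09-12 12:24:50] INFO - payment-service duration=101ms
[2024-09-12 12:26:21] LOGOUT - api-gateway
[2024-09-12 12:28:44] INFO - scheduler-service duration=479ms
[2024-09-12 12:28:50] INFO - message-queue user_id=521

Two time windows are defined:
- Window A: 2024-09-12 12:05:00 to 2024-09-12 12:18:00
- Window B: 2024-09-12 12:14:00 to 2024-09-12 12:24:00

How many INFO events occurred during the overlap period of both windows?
2

To find overlap events:

1. Window A: 2024-09-12 12:05:00 to 2024-09-12 12:18:00
2. Window B: 2024-09-12 12:14:00 to 2024-09-12 12:24:00
3. Overlap period: 2024-09-12 12:14:00 to 2024-09-12 12:18:00
4. Count INFO events in overlap: 2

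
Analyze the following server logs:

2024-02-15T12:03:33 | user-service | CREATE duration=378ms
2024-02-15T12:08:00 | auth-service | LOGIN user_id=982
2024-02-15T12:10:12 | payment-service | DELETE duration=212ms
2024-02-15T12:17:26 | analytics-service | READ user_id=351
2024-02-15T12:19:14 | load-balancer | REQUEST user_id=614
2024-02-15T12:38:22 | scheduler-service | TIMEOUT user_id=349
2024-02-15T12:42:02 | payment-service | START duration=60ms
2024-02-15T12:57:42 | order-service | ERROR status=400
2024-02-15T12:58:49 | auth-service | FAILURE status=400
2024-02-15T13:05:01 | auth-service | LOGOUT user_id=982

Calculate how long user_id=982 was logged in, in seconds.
3421

To calculate session duration:

1. Find LOGIN event for user_id=982: 2024-02-15T12:08:00
2. Find LOGOUT event for user_id=982: 2024-02-15T13:05:01
3. Session duration: 2024-02-15T13:05:01 - 2024-02-15T12:08:00 = 3421 seconds (57 minutes)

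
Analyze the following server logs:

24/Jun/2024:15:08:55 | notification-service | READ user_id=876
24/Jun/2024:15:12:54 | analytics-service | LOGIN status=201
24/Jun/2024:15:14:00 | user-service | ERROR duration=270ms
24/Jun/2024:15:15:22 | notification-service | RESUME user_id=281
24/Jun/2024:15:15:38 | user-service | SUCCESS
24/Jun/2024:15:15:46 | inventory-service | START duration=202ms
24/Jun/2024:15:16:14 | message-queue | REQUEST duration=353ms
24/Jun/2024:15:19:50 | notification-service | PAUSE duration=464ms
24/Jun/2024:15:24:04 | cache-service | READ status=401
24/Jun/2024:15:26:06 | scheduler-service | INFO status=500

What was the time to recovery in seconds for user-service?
98

To calculate recovery time:

1. Find ERROR event for user-service: 24/Jun/2024:15:14:00
2. Find next SUCCESS event for user-service: 24/Jun/2024:15:15:38
3. Recovery time: 24/Jun/2024:15:15:38 - 24/Jun/2024:15:14:00 = 98 seconds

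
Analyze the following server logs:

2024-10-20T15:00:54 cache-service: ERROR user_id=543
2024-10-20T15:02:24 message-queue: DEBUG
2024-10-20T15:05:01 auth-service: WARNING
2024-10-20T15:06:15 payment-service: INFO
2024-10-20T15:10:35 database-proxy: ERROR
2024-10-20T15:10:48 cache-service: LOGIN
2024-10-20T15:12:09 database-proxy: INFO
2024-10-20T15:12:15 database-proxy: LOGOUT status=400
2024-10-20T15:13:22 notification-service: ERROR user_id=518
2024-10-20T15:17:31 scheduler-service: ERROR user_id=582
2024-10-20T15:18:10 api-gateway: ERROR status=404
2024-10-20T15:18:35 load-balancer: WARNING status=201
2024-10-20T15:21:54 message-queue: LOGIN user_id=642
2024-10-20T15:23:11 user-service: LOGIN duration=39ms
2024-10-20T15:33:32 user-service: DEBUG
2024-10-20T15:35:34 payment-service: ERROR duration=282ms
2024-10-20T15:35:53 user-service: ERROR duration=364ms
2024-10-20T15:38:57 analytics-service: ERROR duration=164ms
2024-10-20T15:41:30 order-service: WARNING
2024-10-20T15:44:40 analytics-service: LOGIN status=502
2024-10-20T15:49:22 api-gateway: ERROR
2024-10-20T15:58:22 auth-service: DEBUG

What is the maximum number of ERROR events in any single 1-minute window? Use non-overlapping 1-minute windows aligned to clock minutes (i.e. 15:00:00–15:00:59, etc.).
2

To find the burst window:

1. Divide the log period into non-overlapping 1-minute windows starting at 15:00
2. Count ERROR events in each window
3. Find the window with maximum count
4. Maximum events in a window: 2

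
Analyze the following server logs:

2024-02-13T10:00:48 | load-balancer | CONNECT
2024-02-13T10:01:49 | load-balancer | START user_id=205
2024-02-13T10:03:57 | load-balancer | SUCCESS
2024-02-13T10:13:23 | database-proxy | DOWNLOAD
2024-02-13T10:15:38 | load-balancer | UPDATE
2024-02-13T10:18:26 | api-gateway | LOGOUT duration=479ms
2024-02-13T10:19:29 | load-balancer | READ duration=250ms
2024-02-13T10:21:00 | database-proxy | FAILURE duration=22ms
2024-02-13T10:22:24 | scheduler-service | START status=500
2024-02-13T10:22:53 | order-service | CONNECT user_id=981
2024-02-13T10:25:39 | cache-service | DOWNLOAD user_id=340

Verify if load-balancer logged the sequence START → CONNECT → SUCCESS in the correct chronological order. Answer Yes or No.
No

To verify sequence order:

1. Find all events in sequence START → CONNECT → SUCCESS for load-balancer
2. Extract their timestamps
3. Check if timestamps are in ascending order
4. Result: No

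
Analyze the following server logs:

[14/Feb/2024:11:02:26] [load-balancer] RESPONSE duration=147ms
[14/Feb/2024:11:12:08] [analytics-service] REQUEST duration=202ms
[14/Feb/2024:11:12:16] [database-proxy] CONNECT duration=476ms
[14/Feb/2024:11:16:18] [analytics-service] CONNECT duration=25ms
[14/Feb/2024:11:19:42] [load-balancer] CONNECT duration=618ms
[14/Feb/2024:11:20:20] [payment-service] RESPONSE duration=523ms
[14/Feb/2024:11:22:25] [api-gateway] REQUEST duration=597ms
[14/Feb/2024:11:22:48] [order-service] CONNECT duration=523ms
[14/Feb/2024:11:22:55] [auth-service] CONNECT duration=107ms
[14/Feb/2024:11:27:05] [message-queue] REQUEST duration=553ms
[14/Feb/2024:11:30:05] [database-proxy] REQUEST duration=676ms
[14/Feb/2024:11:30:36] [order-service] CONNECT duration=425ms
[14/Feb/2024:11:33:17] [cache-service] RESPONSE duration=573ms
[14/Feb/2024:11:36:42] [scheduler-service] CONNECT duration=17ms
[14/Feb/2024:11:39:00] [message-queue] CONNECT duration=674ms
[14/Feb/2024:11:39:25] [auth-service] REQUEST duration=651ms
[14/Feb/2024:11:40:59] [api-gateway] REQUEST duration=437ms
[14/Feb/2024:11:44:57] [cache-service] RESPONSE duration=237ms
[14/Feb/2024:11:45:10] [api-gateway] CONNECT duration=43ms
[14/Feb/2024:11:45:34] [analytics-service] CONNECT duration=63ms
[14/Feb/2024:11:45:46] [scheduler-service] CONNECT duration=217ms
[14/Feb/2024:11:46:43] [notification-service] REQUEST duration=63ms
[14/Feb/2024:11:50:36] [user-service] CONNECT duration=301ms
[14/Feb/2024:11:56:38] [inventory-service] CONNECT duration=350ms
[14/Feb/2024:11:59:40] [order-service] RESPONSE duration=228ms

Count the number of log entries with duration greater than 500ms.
9

To count timeouts:

1. Threshold: 500ms
2. Extract duration from each log entry
3. Count entries where duration > 500
4. Timeout count: 9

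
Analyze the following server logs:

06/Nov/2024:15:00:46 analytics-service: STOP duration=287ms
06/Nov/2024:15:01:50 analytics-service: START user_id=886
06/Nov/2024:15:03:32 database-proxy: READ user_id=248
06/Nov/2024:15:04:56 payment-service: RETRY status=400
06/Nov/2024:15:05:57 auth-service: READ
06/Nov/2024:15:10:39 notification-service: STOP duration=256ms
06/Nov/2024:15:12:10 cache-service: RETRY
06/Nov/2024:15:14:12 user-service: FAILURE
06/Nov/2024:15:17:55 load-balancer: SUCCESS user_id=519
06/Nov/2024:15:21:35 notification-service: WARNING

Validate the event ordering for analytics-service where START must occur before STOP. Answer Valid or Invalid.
Invalid

To validate ordering:

1. Required order: START → STOP
2. Rule: START must occur before STOP
3. Check actual order of events for analytics-service
4. Result: Invalid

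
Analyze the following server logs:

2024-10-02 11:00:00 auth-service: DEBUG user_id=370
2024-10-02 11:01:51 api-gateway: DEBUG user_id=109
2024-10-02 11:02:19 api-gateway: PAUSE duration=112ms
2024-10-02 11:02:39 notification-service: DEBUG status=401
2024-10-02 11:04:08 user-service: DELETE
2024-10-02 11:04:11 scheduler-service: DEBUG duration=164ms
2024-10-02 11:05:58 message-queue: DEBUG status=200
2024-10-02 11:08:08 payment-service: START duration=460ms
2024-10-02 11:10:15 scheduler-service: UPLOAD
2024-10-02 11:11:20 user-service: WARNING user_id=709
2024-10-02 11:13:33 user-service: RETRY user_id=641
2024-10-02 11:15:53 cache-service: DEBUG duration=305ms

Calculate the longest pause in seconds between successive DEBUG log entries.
595

To find the longest gap:

1. Extract all DEBUG events in chronological order
2. Calculate time differences between consecutive events
3. Find the maximum difference
4. Longest gap: 595 seconds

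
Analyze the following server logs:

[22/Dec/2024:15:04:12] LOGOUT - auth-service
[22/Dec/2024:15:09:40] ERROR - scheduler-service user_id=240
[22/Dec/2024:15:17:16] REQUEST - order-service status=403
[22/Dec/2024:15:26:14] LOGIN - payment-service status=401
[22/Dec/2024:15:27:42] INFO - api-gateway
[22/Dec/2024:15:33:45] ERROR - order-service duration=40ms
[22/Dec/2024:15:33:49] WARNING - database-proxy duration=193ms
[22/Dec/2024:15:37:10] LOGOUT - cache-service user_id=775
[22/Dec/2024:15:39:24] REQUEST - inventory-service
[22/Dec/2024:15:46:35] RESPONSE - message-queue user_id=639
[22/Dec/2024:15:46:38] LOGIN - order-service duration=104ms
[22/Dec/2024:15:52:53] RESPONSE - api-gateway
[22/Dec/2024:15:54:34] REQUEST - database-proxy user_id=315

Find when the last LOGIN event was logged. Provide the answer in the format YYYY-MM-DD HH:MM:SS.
2024-12-22 15:46:38

To find the last event:

1. Filter for all LOGIN events
2. Sort by timestamp
3. Select the last one
4. Timestamp: 2024-12-22 15:46:38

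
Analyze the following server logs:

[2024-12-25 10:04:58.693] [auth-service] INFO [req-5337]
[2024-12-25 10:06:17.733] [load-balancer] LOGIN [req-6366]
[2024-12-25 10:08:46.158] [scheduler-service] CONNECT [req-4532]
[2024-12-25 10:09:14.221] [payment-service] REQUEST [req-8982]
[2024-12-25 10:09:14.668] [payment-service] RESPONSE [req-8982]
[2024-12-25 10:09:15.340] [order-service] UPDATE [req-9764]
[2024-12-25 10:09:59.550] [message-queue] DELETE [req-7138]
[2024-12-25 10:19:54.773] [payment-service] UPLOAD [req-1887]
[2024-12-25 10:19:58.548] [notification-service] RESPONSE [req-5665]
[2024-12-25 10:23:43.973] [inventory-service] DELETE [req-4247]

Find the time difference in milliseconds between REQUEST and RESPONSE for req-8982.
447

To calculate latency:

1. Find REQUEST with id req-8982: 2024-12-25 10:09:14.221
2. Find RESPONSE with id req-8982: 2024-12-25 10:09:14.668
3. Latency: 2024-12-25 10:09:14.668 - 2024-12-25 10:09:14.221 = 447ms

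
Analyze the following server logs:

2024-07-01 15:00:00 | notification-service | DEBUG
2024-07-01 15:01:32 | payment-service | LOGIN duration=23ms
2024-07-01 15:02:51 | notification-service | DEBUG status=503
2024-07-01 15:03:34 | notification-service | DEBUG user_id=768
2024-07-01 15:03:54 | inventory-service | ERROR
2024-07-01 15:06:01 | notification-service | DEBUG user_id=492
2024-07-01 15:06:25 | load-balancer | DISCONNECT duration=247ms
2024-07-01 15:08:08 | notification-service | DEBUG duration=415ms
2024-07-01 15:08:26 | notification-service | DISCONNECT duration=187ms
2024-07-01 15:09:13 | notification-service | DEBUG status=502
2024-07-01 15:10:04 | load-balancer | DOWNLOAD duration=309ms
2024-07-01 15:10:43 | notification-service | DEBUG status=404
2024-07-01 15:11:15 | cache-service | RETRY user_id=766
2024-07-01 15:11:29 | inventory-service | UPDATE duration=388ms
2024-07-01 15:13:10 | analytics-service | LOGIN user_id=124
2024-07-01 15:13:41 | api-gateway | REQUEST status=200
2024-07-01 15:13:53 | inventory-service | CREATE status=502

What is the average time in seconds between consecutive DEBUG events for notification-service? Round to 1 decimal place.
107.2

To calculate average interval:

1. Find all DEBUG events for notification-service in order
2. Calculate time gaps between consecutive events
3. Compute mean of gaps: 643 / 6 = 107.2 seconds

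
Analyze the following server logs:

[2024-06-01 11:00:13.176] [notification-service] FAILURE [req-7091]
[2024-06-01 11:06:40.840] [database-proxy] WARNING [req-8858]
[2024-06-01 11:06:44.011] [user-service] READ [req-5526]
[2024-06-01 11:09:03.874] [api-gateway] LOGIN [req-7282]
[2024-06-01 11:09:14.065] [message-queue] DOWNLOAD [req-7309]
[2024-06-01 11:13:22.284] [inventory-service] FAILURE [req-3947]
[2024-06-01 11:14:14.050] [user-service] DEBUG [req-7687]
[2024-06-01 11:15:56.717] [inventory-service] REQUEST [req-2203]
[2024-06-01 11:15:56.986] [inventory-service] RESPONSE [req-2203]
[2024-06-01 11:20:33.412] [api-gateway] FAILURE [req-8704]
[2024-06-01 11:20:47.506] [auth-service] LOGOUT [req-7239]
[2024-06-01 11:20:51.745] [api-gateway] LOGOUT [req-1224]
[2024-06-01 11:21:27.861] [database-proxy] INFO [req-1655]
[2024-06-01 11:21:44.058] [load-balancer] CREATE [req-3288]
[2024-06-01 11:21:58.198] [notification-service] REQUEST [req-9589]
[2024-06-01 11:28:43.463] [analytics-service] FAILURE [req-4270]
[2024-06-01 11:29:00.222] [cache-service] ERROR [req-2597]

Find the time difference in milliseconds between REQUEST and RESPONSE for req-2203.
269

To calculate latency:

1. Find REQUEST with id req-2203: 2024-06-01 11:15:56.717
2. Find RESPONSE with id req-2203: 2024-06-01 11:15:56.986
3. Latency: 2024-06-01 11:15:56.986 - 2024-06-01 11:15:56.717 = 269ms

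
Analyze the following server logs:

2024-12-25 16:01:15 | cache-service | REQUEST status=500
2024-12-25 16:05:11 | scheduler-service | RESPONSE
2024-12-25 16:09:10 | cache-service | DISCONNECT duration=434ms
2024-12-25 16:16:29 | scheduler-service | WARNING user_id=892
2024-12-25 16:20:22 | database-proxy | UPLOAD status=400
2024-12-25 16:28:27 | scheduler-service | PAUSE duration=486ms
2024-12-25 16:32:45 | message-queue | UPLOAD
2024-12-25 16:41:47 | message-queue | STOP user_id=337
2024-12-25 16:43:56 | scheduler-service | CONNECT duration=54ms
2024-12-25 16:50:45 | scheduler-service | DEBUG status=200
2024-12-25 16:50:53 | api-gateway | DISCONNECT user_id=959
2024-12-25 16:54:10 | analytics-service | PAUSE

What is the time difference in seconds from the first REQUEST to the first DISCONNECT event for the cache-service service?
475

To find the time between events:

1. Locate the first REQUEST event for cache-service: 2024-12-25 16:01:15
2. Locate the first DISCONNECT event for cache-service: 2024-12-25 16:09:10
3. Calculate the difference: 2024-12-25 16:09:10 - 2024-12-25 16:01:15 = 475 seconds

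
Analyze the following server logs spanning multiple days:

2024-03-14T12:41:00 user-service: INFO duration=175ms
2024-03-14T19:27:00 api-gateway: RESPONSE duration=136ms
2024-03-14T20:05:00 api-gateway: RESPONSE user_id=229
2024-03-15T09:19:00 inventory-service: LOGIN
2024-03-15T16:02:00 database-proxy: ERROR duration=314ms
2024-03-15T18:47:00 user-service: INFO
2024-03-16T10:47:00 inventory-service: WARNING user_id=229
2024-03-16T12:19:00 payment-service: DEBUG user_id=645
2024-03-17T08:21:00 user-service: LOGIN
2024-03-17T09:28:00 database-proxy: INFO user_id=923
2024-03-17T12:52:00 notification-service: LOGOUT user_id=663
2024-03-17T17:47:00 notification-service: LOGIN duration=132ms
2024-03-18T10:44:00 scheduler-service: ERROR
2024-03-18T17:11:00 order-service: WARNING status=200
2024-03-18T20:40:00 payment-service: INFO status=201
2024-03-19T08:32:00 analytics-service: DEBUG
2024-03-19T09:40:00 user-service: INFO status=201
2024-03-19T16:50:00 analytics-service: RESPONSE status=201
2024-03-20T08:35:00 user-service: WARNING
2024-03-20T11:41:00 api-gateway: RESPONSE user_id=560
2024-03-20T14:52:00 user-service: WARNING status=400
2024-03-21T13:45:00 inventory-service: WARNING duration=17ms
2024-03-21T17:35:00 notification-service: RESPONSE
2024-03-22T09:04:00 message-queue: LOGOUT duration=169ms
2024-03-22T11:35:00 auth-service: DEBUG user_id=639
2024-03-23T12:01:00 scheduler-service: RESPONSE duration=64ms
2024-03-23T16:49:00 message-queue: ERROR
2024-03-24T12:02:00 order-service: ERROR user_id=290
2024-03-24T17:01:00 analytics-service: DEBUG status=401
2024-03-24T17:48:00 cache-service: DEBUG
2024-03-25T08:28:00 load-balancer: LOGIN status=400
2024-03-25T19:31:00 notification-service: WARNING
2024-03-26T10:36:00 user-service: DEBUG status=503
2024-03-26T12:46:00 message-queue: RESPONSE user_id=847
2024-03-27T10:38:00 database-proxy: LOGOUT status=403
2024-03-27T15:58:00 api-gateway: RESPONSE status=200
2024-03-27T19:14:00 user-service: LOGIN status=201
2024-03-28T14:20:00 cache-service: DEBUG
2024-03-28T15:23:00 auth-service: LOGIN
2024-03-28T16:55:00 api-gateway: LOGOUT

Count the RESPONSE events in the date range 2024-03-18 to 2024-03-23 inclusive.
4

To filter by date range:

1. Date range: 2024-03-18 through 2024-03-23, both dates inclusive
2. Filter for RESPONSE events whose date falls in this range
3. Count matching events: 4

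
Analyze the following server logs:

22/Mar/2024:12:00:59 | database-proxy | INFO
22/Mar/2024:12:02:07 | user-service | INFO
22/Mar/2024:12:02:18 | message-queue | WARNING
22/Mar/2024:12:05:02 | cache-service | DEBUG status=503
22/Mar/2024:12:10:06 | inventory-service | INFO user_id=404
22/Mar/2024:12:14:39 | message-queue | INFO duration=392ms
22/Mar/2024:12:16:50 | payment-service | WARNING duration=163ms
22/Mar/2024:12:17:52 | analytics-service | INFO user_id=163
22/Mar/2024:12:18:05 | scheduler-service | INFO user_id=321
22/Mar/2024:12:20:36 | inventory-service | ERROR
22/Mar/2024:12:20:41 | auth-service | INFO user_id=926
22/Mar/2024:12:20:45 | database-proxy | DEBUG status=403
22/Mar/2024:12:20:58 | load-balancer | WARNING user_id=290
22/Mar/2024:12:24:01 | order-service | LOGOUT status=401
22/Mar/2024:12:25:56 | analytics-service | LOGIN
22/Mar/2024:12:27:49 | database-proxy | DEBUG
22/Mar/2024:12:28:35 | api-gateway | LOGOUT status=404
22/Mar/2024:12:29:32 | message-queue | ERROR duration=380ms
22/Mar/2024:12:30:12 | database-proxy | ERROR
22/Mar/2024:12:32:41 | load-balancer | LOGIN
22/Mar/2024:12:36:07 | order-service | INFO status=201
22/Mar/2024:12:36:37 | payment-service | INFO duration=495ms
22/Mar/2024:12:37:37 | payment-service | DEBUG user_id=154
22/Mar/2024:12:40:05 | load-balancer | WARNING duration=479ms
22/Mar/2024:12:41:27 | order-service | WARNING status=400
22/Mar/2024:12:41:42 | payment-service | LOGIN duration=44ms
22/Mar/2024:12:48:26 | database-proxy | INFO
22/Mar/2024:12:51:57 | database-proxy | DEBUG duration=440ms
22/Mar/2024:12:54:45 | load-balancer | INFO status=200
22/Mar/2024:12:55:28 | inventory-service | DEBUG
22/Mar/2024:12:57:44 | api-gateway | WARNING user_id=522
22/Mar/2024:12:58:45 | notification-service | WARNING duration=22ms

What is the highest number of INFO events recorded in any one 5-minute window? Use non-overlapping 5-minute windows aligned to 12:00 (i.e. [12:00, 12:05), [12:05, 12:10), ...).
2

To find the burst window:

1. Divide the log period into non-overlapping 5-minute windows starting at 12:00
2. Count INFO events in each window
3. Find the window with maximum count
4. Maximum events in a window: 2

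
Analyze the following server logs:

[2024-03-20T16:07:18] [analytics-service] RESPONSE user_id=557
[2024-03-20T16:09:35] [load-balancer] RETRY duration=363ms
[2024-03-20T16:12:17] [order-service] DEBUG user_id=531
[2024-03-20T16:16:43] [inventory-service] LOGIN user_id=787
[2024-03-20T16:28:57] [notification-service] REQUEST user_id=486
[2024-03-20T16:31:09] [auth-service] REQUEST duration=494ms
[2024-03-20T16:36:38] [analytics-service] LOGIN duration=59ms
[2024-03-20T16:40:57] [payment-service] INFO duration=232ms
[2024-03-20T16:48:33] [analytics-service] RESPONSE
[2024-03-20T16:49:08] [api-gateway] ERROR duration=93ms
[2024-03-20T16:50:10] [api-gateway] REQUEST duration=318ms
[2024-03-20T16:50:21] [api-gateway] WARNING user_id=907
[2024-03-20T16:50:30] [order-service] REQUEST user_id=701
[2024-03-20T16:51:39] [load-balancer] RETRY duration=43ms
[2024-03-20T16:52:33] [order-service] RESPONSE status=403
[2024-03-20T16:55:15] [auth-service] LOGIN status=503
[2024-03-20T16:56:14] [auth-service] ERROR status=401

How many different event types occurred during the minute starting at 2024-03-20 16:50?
2

To count unique event types:

1. Filter events in the minute starting at 2024-03-20 16:50
2. Extract event types from matching entries
3. Count unique types: 2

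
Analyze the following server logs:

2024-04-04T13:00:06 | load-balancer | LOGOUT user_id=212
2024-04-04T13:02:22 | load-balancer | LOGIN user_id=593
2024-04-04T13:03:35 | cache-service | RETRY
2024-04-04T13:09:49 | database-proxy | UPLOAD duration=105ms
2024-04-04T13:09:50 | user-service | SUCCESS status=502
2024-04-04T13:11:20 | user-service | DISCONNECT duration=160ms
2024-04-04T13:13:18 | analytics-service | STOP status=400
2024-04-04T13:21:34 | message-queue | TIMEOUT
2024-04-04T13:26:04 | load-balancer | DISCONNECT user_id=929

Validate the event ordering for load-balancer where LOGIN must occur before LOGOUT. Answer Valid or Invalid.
Invalid

To validate ordering:

1. Required order: LOGIN → LOGOUT
2. Rule: LOGIN must occur before LOGOUT
3. Check actual order of events for load-balancer
4. Result: Invalid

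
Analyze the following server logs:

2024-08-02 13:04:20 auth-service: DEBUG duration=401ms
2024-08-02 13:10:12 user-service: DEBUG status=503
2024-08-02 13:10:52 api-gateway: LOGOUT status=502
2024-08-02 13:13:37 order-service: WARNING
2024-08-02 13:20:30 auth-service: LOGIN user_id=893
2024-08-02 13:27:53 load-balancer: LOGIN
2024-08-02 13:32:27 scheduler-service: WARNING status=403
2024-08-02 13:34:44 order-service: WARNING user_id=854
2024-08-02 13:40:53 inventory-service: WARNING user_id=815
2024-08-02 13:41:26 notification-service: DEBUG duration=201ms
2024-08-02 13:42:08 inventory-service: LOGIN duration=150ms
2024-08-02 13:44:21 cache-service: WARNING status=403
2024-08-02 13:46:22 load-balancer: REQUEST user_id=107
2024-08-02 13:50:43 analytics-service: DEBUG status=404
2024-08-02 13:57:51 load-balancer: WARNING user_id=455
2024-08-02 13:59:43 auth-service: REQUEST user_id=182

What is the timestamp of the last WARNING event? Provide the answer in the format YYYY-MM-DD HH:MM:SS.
2024-08-02 13:57:51

To find the last event:

1. Filter for all WARNING events
2. Sort by timestamp
3. Select the last one
4. Timestamp: 2024-08-02 13:57:51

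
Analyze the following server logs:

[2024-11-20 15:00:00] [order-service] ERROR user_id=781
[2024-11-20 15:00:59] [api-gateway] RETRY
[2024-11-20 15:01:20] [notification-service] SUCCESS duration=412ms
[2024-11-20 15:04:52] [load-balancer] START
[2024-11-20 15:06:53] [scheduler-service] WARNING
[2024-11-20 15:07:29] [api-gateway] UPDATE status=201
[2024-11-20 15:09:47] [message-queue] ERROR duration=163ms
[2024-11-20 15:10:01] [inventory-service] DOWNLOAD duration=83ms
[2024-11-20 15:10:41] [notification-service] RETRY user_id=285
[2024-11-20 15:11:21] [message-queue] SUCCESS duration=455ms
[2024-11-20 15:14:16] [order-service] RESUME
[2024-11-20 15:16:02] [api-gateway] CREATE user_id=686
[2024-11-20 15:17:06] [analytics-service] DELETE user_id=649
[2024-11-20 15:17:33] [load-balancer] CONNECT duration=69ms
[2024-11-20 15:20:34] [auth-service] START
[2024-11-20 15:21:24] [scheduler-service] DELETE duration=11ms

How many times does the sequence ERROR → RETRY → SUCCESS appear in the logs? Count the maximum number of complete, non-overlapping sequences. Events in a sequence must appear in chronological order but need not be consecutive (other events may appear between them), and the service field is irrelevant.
2

To count sequences:

1. Look for pattern: ERROR → RETRY → SUCCESS
2. Greedily scan the log in chronological order, matching each sequence element in turn (ignoring service)
3. Each time the full pattern completes, increment the count and restart matching from the next event
4. Complete non-overlapping sequences found: 2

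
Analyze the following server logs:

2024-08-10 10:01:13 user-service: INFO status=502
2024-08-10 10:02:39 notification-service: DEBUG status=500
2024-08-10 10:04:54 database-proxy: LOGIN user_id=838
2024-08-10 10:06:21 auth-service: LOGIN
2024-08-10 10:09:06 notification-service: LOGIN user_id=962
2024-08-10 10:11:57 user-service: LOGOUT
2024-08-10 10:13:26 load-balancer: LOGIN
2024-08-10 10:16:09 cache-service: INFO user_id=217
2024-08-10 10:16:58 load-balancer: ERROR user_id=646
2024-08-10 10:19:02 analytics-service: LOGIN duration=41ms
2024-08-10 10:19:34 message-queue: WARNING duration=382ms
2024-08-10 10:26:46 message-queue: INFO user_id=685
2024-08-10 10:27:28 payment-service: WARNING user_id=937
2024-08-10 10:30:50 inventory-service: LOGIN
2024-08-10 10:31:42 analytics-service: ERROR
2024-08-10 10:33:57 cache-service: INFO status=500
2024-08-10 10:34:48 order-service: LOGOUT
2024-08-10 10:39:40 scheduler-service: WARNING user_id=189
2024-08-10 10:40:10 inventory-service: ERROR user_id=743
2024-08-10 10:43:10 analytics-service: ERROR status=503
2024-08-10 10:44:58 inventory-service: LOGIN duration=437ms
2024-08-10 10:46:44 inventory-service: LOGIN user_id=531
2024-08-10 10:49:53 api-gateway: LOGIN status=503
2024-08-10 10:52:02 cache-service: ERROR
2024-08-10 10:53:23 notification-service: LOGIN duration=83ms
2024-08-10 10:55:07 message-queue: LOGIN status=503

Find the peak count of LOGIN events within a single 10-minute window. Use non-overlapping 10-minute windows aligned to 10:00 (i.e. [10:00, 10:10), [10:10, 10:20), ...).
3

To find the burst window:

1. Divide the log period into non-overlapping 10-minute windows starting at 10:00
2. Count LOGIN events in each window
3. Find the window with maximum count
4. Maximum events in a window: 3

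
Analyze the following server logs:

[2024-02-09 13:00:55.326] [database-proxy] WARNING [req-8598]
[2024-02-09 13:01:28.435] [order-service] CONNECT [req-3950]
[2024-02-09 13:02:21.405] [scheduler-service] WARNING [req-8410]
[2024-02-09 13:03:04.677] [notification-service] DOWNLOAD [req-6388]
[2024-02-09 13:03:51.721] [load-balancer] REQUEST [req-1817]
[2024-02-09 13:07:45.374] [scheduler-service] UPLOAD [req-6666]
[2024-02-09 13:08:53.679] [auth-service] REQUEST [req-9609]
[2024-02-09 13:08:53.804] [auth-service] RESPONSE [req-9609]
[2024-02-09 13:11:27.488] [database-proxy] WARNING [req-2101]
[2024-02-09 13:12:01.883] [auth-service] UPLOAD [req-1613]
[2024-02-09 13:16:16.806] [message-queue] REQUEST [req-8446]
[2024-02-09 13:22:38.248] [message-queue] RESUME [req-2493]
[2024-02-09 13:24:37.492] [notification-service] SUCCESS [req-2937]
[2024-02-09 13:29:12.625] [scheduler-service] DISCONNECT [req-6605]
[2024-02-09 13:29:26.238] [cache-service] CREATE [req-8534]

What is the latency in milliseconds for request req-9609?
125

To calculate latency:

1. Find REQUEST with id req-9609: 2024-02-09 13:08:53.679
2. Find RESPONSE with id req-9609: 2024-02-09 13:08:53.804
3. Latency: 2024-02-09 13:08:53.804 - 2024-02-09 13:08:53.679 = 125ms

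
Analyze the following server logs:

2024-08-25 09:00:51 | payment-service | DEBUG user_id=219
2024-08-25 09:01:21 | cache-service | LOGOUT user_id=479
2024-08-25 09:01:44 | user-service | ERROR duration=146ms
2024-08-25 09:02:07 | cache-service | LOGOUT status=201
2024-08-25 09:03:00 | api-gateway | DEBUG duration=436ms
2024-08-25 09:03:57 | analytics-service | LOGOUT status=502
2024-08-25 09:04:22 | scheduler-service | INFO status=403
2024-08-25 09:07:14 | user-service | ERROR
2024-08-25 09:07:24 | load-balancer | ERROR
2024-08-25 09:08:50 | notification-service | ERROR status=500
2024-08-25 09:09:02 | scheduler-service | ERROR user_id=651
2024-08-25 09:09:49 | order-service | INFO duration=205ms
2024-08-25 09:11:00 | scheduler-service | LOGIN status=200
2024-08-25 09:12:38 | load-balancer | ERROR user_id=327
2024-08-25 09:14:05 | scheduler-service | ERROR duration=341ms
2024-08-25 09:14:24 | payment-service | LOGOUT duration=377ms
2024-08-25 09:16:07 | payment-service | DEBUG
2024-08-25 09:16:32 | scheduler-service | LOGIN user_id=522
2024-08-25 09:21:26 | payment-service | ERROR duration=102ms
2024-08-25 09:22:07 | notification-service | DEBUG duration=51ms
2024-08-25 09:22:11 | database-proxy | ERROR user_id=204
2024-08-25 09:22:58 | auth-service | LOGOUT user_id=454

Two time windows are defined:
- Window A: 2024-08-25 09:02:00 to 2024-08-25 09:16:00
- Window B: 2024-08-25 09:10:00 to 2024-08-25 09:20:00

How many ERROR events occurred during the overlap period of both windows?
2

To find overlap events:

1. Window A: 2024-08-25 09:02:00 to 2024-08-25 09:16:00
2. Window B: 2024-08-25 09:10:00 to 2024-08-25 09:20:00
3. Overlap period: 2024-08-25 09:10:00 to 2024-08-25 09:16:00
4. Count ERROR events in overlap: 2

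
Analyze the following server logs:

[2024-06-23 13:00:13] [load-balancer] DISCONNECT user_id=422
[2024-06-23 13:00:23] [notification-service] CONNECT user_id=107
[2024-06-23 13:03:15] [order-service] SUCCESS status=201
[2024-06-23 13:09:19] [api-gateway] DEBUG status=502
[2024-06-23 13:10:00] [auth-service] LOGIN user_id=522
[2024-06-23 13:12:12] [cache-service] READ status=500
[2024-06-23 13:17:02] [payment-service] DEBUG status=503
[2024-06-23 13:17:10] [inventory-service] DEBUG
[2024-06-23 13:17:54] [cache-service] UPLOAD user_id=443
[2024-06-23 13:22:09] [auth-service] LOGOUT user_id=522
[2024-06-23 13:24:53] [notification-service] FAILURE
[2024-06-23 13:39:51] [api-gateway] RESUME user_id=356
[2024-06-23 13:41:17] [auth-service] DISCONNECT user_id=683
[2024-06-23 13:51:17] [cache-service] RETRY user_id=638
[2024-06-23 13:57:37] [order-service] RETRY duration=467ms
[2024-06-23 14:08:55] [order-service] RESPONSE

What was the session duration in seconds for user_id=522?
729

To calculate session duration:

1. Find LOGIN event for user_id=522: 2024-06-23 13:10:00
2. Find LOGOUT event for user_id=522: 2024-06-23 13:22:09
3. Session duration: 2024-06-23 13:22:09 - 2024-06-23 13:10:00 = 729 seconds (12 minutes)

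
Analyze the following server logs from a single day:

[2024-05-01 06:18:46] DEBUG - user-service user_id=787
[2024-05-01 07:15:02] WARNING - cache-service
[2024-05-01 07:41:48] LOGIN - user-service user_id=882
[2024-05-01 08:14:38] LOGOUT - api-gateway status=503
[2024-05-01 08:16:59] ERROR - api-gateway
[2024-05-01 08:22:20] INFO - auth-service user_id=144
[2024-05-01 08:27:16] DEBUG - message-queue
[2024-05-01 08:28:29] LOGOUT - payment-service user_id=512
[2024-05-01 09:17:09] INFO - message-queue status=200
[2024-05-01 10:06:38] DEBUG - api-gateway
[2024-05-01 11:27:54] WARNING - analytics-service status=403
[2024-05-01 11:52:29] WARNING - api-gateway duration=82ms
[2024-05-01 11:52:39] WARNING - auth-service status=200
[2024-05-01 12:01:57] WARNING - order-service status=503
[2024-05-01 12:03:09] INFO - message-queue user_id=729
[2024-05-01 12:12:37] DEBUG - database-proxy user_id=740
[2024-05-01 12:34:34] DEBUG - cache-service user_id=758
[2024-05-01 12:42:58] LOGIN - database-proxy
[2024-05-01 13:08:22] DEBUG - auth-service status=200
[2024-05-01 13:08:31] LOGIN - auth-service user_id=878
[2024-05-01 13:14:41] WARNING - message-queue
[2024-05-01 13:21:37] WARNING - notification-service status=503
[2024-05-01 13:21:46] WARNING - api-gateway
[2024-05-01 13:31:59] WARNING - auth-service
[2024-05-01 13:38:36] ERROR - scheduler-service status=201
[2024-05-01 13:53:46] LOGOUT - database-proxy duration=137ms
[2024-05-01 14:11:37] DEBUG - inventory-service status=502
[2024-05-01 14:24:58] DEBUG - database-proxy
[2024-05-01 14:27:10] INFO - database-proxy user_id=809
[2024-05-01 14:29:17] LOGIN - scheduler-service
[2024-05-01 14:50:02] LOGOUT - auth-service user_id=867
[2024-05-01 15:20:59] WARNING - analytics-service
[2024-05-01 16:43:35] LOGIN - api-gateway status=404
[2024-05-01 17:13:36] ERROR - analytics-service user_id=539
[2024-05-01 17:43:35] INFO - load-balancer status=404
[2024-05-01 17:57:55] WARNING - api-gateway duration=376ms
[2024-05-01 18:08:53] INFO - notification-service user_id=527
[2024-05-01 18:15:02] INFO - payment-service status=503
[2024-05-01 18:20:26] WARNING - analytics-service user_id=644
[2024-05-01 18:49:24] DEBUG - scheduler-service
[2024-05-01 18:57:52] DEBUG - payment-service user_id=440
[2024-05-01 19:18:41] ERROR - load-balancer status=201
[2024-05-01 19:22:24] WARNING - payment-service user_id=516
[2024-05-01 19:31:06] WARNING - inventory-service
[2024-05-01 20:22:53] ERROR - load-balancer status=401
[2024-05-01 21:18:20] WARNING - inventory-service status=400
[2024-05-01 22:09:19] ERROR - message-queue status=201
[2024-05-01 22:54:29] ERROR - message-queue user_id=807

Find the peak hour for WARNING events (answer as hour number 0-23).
13

To find the peak hour:

1. Group all WARNING events by hour
2. Count events in each hour
3. Find hour with maximum count
4. Peak hour: 13 (with 4 events)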